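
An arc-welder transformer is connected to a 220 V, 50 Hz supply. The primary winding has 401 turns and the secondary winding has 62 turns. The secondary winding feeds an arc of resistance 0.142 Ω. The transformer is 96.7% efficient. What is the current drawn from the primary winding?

V_s = 220 × 62/401 = 34.015 V.
I_s = V_s/R = 34.015/0.142 = 239.54 A.
P_out = V_s I_s = 34.015 × 239.54 = 8148.0 W.
P_in = P_out/η = 8148.0/0.967 = 8426.1 W.
I_p = P_in/V_p = 8426.1/220 = 38.3 A.

I_p ≈ 38.3 A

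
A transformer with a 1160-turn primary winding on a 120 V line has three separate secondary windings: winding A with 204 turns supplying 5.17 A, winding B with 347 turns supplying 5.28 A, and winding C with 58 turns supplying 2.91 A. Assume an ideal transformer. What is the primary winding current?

I_p ≈ 2.63 A

V_A = 120 × 204/1160 = 21.103 V; V_B = 120 × 347/1160 = 35.897 V; V_C = 120 × 58/1160 = 6.0000 V.
P_out = V_A I_A + V_B I_B + V_C I_C = 21.103×5.17 + 35.897×5.28 + 6.0000×2.91 = 109.10 + 189.53 + 17.460 = 316.10 W.
Ideal ⇒ P_in = P_out, so I_p = P_out/V_p = 316.10/120 = 2.63 A.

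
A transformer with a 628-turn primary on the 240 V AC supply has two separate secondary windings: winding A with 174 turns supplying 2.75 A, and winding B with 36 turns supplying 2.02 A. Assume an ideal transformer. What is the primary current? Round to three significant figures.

V_A = 240 × 174/628 = 66.497 V; V_B = 240 × 36/628 = 13.758 V.
P_out = V_A I_A + V_B I_B = 66.497×2.75 + 13.758×2.02 = 182.87 + 27.791 = 210.66 W.
Ideal ⇒ P_in = P_out, so I_p = P_out/V_p = 210.66/240 = 0.878 A.

I_p ≈ 0.878 A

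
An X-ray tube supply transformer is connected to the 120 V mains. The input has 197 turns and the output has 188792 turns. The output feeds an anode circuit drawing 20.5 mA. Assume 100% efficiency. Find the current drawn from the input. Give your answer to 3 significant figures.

For an ideal transformer I_in N_in = I_out N_out, so I_in = 0.0205 × 188792/197 = 19.6 A.

I_in ≈ 19.6 A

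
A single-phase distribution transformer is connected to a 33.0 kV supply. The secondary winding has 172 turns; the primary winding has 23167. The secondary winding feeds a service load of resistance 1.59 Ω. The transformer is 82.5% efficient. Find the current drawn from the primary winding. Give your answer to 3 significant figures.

I_p ≈ 1.39 A

V_s = 33000 × 172/23167 = 245.00 V.
I_s = V_s/R = 245.00/1.59 = 154.09 A.
P_out = V_s I_s = 245.00 × 154.09 = 37753 W.
P_in = P_out/η = 37753/0.825 = 45761 W.
I_p = P_in/V_p = 45761/33000 = 1.39 A.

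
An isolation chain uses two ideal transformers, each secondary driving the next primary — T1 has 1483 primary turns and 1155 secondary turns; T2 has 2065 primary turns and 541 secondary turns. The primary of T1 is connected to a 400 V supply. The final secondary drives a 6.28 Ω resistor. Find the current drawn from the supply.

After T1: V = 400.00 × 1155/1483 = 311.53 V.
After T2: V = 311.53 × 541/2065 = 81.617 V.
I_load = 81.617/6.28 = 12.996 A, so P_out = 81.617 × 12.996 = 1060.7 W.
All ideal ⇒ P_in = P_out, so I_supply = 1060.7/400 = 2.65 A.

I_supply ≈ 2.65 A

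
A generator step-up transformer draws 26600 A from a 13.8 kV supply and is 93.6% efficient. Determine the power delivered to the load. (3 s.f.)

P_out ≈ 3.44×10^8 W

P_in = V_in I_in = 13800 × 26600 = 3.6708×10^8 W.
P_out = η P_in = 0.936 × 3.6708×10^8 = 3.44×10^8 W.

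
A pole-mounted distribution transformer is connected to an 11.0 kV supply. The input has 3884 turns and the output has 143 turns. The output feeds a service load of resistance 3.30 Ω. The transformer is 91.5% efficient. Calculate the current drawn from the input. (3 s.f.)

V_out = 11000 × 143/3884 = 404.99 V.
I_out = V_out/R = 404.99/3.30 = 122.73 A.
P_out = V_out I_out = 404.99 × 122.73 = 49703 W.
P_in = P_out/η = 49703/0.915 = 54321 W.
I_in = P_in/V_in = 54321/11000 = 4.94 A.

I_in ≈ 4.94 A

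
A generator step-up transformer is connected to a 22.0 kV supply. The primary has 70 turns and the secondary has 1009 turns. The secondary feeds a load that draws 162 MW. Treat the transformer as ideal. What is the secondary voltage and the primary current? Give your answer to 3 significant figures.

V_s = V_p × N_s/N_p = 22000 × 1009/70 = 317110 V.
I_s = P/V_s = 1.62×10^8/317110 = 510.86 A.
I_p = I_s × N_s/N_p = 510.86 × 1009/70 = 7360 A.

V_s ≈ 317000 V, I_p ≈ 7360 A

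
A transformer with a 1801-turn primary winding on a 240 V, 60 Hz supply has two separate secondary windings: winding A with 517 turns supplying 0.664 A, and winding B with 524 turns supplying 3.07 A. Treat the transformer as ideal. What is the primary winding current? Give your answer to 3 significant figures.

I_p ≈ 1.08 A

V_A = 240 × 517/1801 = 68.895 V; V_B = 240 × 524/1801 = 69.828 V.
P_out = V_A I_A + V_B I_B = 68.895×0.664 + 69.828×3.07 = 45.746 + 214.37 = 260.12 W.
Ideal ⇒ P_in = P_out, so I_p = P_out/V_p = 260.12/240 = 1.08 A.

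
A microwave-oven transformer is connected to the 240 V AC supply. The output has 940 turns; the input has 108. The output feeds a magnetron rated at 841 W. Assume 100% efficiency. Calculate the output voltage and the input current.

V_out ≈ 2090 V, I_in ≈ 3.50 A

V_out = V_in × N_out/N_in = 240 × 940/108 = 2088.9 V.
I_out = P/V_out = 841/2088.9 = 0.40261 A.
I_in = I_out × N_out/N_in = 0.40261 × 940/108 = 3.50 A.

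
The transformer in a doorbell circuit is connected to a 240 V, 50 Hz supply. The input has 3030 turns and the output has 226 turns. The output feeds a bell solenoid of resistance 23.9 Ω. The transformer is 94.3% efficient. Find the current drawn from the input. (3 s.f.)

I_in ≈ 0.0592 A

V_out = 240 × 226/3030 = 17.901 V.
I_out = V_out/R = 17.901/23.9 = 0.74900 A.
P_out = V_out I_out = 17.901 × 0.74900 = 13.408 W.
P_in = P_out/η = 13.408/0.943 = 14.218 W.
I_in = P_in/V_in = 14.218/240 = 0.0592 A.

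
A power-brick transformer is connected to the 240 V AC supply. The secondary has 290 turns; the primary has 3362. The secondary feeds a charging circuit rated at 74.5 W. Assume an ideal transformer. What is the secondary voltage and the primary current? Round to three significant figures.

V_s ≈ 20.7 V, I_p ≈ 0.310 A

V_s = V_p × N_s/N_p = 240 × 290/3362 = 20.702 V.
I_s = P/V_s = 74.5/20.702 = 3.5987 A.
I_p = I_s × N_s/N_p = 3.5987 × 290/3362 = 0.310 A.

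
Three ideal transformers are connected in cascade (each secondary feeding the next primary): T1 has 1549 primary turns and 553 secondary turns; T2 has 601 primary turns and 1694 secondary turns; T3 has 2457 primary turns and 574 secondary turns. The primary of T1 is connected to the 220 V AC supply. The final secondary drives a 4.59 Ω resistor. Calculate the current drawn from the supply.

After T1: V = 220.00 × 553/1549 = 78.541 V.
After T2: V = 78.541 × 1694/601 = 221.38 V.
After T3: V = 221.38 × 574/2457 = 51.718 V.
I_load = 51.718/4.59 = 11.268 A, so P_out = 51.718 × 11.268 = 582.74 W.
All ideal ⇒ P_in = P_out, so I_supply = 582.74/220 = 2.65 A.

I_supply ≈ 2.65 A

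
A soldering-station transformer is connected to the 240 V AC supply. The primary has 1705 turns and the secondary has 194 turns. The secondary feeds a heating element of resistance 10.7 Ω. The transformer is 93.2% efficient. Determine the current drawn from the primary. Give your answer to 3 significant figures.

V_s = 240 × 194/1705 = 27.308 V.
I_s = V_s/R = 27.308/10.7 = 2.5521 A.
P_out = V_s I_s = 27.308 × 2.5521 = 69.694 W.
P_in = P_out/η = 69.694/0.932 = 74.779 W.
I_p = P_in/V_p = 74.779/240 = 0.312 A.

I_p ≈ 0.312 A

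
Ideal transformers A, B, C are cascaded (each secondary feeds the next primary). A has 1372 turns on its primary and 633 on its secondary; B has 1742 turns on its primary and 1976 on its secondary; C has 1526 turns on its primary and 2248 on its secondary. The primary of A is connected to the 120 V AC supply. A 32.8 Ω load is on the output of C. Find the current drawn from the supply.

Secondary of A: V = 120.00 × 633/1372 = 55.364 V.
Secondary of B: V = 55.364 × 1976/1742 = 62.801 V.
Secondary of C: V = 62.801 × 2248/1526 = 92.515 V.
I_load = 92.515/32.8 = 2.8206 A, so P_out = 92.515 × 2.8206 = 260.94 W.
All ideal ⇒ P_in = P_out, so I_supply = 260.94/120 = 2.17 A.

I_supply ≈ 2.17 A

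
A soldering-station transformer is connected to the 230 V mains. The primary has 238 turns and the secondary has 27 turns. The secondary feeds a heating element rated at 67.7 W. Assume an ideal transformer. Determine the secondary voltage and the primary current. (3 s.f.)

V_s = V_p × N_s/N_p = 230 × 27/238 = 26.092 V.
I_s = P/V_s = 67.7/26.092 = 2.5946 A.
I_p = I_s × N_s/N_p = 2.5946 × 27/238 = 0.294 A.

V_s ≈ 26.1 V, I_p ≈ 0.294 A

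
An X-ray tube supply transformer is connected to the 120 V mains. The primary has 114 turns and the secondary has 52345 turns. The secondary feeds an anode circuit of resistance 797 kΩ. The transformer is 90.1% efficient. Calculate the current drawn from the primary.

V_s = 120 × 52345/114 = 55100 V.
I_s = V_s/R = 55100/797000 = 0.069134 A.
P_out = V_s I_s = 55100 × 0.069134 = 3809.3 W.
P_in = P_out/η = 3809.3/0.901 = 4227.9 W.
I_p = P_in/V_p = 4227.9/120 = 35.2 A.

I_p ≈ 35.2 A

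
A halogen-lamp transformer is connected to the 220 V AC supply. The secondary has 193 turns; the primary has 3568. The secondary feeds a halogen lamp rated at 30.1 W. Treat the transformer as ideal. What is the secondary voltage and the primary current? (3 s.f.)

V_s ≈ 11.9 V, I_p ≈ 0.137 A

V_s = V_p × N_s/N_p = 220 × 193/3568 = 11.900 V.
I_s = P/V_s = 30.1/11.900 = 2.5294 A.
I_p = I_s × N_s/N_p = 2.5294 × 193/3568 = 0.137 A.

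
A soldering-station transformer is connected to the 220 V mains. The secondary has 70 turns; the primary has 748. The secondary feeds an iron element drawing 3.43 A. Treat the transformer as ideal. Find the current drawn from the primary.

I_p ≈ 0.321 A

For an ideal transformer I_p N_p = I_s N_s, so I_p = 3.43 × 70/748 = 0.321 A.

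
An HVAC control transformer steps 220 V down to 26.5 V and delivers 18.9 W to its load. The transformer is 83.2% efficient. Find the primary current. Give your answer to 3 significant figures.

P_in = P_out/η = 18.9/0.832 = 22.716 W.
I_p = P_in/V_p = 22.716/220 = 0.103 A.

I_p ≈ 0.103 A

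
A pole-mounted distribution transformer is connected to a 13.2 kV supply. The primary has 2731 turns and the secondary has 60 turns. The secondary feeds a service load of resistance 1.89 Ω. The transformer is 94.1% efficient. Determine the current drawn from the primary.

I_p ≈ 3.58 A

V_s = 13200 × 60/2731 = 290.00 V.
I_s = V_s/R = 290.00/1.89 = 153.44 A.
P_out = V_s I_s = 290.00 × 153.44 = 44498 W.
P_in = P_out/η = 44498/0.941 = 47288 W.
I_p = P_in/V_p = 47288/13200 = 3.58 A.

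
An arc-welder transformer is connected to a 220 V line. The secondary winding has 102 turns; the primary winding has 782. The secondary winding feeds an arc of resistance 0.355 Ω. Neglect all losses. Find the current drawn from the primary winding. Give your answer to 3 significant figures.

I_p ≈ 10.5 A

V_s = V_p × N_s/N_p = 220 × 102/782 = 28.696 V.
I_s = V_s/R = 28.696/0.355 = 80.833 A.
For an ideal transformer I_p N_p = I_s N_s, so I_p = 80.833 × 102/782 = 10.5 A.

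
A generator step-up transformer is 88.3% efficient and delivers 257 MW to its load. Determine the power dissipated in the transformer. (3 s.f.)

P_in = P_out/η = 2.57×10^8/0.883 = 2.91053×10^8 W.
P_loss = P_in − P_out = 2.91053×10^8 − 2.57×10^8 = 3.41×10^7 W.

P_loss ≈ 3.41×10^7 W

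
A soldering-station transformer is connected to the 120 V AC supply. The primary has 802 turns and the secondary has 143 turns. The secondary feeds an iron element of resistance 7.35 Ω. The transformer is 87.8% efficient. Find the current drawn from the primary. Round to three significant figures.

I_p ≈ 0.591 A

V_s = 120 × 143/802 = 21.397 V.
I_s = V_s/R = 21.397/7.35 = 2.9111 A.
P_out = V_s I_s = 21.397 × 2.9111 = 62.287 W.
P_in = P_out/η = 62.287/0.878 = 70.942 W.
I_p = P_in/V_p = 70.942/120 = 0.591 A.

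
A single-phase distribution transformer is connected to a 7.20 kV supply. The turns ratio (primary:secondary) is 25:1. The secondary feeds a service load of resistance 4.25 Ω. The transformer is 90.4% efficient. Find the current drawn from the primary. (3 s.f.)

I_p ≈ 3.00 A

V_s = 7200 × 1/25 = 288.00 V.
I_s = V_s/R = 288.00/4.25 = 67.765 A.
P_out = V_s I_s = 288.00 × 67.765 = 19516 W.
P_in = P_out/η = 19516/0.904 = 21589 W.
I_p = P_in/V_p = 21589/7200 = 3.00 A.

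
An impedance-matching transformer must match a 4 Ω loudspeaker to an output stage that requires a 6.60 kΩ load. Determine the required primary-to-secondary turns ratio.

N_p/N_s ≈ 40.6

Z_p/Z_s = (N_p/N_s)², so N_p/N_s = √(6600/4) = √1650 = 40.6.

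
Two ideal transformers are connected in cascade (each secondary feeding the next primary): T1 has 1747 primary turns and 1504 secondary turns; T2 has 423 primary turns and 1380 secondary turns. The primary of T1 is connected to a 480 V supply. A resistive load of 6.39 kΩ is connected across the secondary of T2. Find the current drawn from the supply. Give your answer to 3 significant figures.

After T1: V = 480.00 × 1504/1747 = 413.23 V.
After T2: V = 413.23 × 1380/423 = 1348.1 V.
I_load = 1348.1/6390 = 0.21098 A, so P_out = 1348.1 × 0.21098 = 284.43 W.
All ideal ⇒ P_in = P_out, so I_supply = 284.43/480 = 0.593 A.

I_supply ≈ 0.593 A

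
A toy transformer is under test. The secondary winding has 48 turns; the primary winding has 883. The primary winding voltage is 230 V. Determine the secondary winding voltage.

V_s ≈ 12.5 V

V_s/V_p = N_s/N_p, so V_s = 230 × 48/883 = 12.5 V.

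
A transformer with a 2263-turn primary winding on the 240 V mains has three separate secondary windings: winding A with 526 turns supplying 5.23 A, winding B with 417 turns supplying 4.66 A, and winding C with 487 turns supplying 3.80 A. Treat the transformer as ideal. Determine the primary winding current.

V_A = 240 × 526/2263 = 55.784 V; V_B = 240 × 417/2263 = 44.224 V; V_C = 240 × 487/2263 = 51.648 V.
P_out = V_A I_A + V_B I_B + V_C I_C = 55.784×5.23 + 44.224×4.66 + 51.648×3.80 = 291.75 + 206.09 + 196.26 = 694.10 W.
Ideal ⇒ P_in = P_out, so I_p = P_out/V_p = 694.10/240 = 2.89 A.

I_p ≈ 2.89 A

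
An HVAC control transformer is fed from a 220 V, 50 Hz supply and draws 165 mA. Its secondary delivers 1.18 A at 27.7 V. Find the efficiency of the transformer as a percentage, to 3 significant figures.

η ≈ 90.0%

P_in = 220 × 0.165 = 36.3000 W.
P_out = 27.7 × 1.18 = 32.6860 W.
η = P_out/P_in = 32.6860/36.3000 = 0.900.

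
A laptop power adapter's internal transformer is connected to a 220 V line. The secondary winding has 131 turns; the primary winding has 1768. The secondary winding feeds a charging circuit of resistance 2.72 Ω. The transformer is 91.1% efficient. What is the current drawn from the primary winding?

V_s = 220 × 131/1768 = 16.301 V.
I_s = V_s/R = 16.301/2.72 = 5.9930 A.
P_out = V_s I_s = 16.301 × 5.9930 = 97.691 W.
P_in = P_out/η = 97.691/0.911 = 107.23 W.
I_p = P_in/V_p = 107.23/220 = 0.487 A.

I_p ≈ 0.487 A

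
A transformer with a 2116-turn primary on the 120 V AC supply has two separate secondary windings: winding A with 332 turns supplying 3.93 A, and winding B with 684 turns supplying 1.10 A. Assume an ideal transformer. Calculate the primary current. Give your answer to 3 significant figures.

I_p ≈ 0.972 A

V_A = 120 × 332/2116 = 18.828 V; V_B = 120 × 684/2116 = 38.790 V.
P_out = V_A I_A + V_B I_B = 18.828×3.93 + 38.790×1.10 = 73.994 + 42.669 = 116.66 W.
Ideal ⇒ P_in = P_out, so I_p = P_out/V_p = 116.66/120 = 0.972 A.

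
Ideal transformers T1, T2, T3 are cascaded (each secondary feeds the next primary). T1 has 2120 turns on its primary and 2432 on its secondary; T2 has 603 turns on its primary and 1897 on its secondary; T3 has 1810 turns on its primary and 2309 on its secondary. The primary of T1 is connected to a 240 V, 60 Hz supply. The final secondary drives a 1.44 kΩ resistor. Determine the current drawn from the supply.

I_supply ≈ 3.53 A

After T1: V = 240.00 × 2432/2120 = 275.32 V.
After T2: V = 275.32 × 1897/603 = 866.14 V.
After T3: V = 866.14 × 2309/1810 = 1104.9 V.
I_load = 1104.9/1440 = 0.76731 A, so P_out = 1104.9 × 0.76731 = 847.82 W.
All ideal ⇒ P_in = P_out, so I_supply = 847.82/240 = 3.53 A.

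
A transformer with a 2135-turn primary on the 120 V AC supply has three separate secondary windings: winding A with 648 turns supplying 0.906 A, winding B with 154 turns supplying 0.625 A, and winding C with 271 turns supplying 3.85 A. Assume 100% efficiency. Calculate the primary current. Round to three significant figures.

V_A = 120 × 648/2135 = 36.422 V; V_B = 120 × 154/2135 = 8.6557 V; V_C = 120 × 271/2135 = 15.232 V.
P_out = V_A I_A + V_B I_B + V_C I_C = 36.422×0.906 + 8.6557×0.625 + 15.232×3.85 = 32.998 + 5.4098 + 58.643 = 97.050 W.
Ideal ⇒ P_in = P_out, so I_p = P_out/V_p = 97.050/120 = 0.809 A.

I_p ≈ 0.809 A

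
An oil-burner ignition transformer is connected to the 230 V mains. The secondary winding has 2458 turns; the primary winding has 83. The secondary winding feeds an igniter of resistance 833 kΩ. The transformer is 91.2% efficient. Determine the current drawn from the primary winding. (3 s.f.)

I_p ≈ 0.266 A

V_s = 230 × 2458/83 = 6811.3 V.
I_s = V_s/R = 6811.3/833000 = 0.0081769 A.
P_out = V_s I_s = 6811.3 × 0.0081769 = 55.695 W.
P_in = P_out/η = 55.695/0.912 = 61.069 W.
I_p = P_in/V_p = 61.069/230 = 0.266 A.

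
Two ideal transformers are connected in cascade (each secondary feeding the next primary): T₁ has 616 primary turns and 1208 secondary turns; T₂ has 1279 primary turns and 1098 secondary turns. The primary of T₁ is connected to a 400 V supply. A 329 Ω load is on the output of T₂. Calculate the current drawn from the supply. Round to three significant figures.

Secondary of T₁: V = 400.00 × 1208/616 = 784.42 V.
Secondary of T₂: V = 784.42 × 1098/1279 = 673.41 V.
I_load = 673.41/329 = 2.0468 A, so P_out = 673.41 × 2.0468 = 1378.4 W.
All ideal ⇒ P_in = P_out, so I_supply = 1378.4/400 = 3.45 A.

I_supply ≈ 3.45 A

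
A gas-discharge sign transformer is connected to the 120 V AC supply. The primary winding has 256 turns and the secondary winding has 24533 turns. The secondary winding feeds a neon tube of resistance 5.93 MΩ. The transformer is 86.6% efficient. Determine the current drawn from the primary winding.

V_s = 120 × 24533/256 = 11500 V.
I_s = V_s/R = 11500/(5.93×10^6) = 0.0019393 A.
P_out = V_s I_s = 11500 × 0.0019393 = 22.301 W.
P_in = P_out/η = 22.301/0.866 = 25.752 W.
I_p = P_in/V_p = 25.752/120 = 0.215 A.

I_p ≈ 0.215 A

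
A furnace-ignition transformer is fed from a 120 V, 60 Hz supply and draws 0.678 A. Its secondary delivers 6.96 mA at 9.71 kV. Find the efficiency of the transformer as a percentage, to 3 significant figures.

η ≈ 83.1%

P_in = 120 × 0.678 = 81.3600 W.
P_out = 9710 × 0.00696 = 67.5816 W.
η = P_out/P_in = 67.5816/81.3600 = 0.831.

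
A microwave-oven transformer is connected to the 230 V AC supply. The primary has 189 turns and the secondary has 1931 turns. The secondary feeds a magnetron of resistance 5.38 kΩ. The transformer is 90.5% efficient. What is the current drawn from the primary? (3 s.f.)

V_s = 230 × 1931/189 = 2349.9 V.
I_s = V_s/R = 2349.9/5380 = 0.43678 A.
P_out = V_s I_s = 2349.9 × 0.43678 = 1026.4 W.
P_in = P_out/η = 1026.4/0.905 = 1134.1 W.
I_p = P_in/V_p = 1134.1/230 = 4.93 A.

I_p ≈ 4.93 A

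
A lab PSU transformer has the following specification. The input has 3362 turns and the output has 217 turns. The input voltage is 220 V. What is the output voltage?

V_out ≈ 14.2 V

V_out/V_in = N_out/N_in, so V_out = 220 × 217/3362 = 14.2 V.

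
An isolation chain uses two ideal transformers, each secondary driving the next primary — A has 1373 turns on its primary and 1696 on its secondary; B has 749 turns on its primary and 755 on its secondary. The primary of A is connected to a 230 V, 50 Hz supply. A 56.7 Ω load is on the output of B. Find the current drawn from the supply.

I_supply ≈ 6.29 A

Secondary of A: V = 230.00 × 1696/1373 = 284.11 V.
Secondary of B: V = 284.11 × 755/749 = 286.38 V.
I_load = 286.38/56.7 = 5.0509 A, so P_out = 286.38 × 5.0509 = 1446.5 W.
All ideal ⇒ P_in = P_out, so I_supply = 1446.5/230 = 6.29 A.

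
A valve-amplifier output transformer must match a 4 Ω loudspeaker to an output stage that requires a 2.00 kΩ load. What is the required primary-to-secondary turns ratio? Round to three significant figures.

N_p/N_s ≈ 22.4

Z_p/Z_s = (N_p/N_s)², so N_p/N_s = √(2000/4) = √500 = 22.4.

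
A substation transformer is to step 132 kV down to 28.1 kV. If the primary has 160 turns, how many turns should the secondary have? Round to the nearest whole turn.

N_s/N_p = V_s/V_p, so N_s = 160 × 28100/132000 = 34.1 ≈ 34 turns.

N_s = 34 turns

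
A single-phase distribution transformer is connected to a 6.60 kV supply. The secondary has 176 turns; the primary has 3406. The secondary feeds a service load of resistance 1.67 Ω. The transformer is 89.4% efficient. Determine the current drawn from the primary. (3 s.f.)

I_p ≈ 11.8 A

V_s = 6600 × 176/3406 = 341.05 V.
I_s = V_s/R = 341.05/1.67 = 204.22 A.
P_out = V_s I_s = 341.05 × 204.22 = 69648 W.
P_in = P_out/η = 69648/0.894 = 77906 W.
I_p = P_in/V_p = 77906/6600 = 11.8 A.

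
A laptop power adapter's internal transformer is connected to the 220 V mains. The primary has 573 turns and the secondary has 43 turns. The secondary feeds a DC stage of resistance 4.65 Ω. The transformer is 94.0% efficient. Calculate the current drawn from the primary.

V_s = 220 × 43/573 = 16.510 V.
I_s = V_s/R = 16.510/4.65 = 3.5505 A.
P_out = V_s I_s = 16.510 × 3.5505 = 58.617 W.
P_in = P_out/η = 58.617/0.940 = 62.358 W.
I_p = P_in/V_p = 62.358/220 = 0.283 A.

I_p ≈ 0.283 A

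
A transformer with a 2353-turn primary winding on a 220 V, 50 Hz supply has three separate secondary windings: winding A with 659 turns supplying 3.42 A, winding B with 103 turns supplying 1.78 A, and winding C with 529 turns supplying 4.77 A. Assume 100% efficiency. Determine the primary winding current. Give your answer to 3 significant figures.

I_p ≈ 2.11 A

V_A = 220 × 659/2353 = 61.615 V; V_B = 220 × 103/2353 = 9.6303 V; V_C = 220 × 529/2353 = 49.460 V.
P_out = V_A I_A + V_B I_B + V_C I_C = 61.615×3.42 + 9.6303×1.78 + 49.460×4.77 = 210.72 + 17.142 + 235.93 = 463.79 W.
Ideal ⇒ P_in = P_out, so I_p = P_out/V_p = 463.79/220 = 2.11 A.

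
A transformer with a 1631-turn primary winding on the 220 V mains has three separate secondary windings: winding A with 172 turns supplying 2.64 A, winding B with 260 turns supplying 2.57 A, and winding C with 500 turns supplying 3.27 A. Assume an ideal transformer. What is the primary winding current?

V_A = 220 × 172/1631 = 23.200 V; V_B = 220 × 260/1631 = 35.071 V; V_C = 220 × 500/1631 = 67.443 V.
P_out = V_A I_A + V_B I_B + V_C I_C = 23.200×2.64 + 35.071×2.57 + 67.443×3.27 = 61.249 + 90.131 + 220.54 = 371.92 W.
Ideal ⇒ P_in = P_out, so I_p = P_out/V_p = 371.92/220 = 1.69 A.

I_p ≈ 1.69 A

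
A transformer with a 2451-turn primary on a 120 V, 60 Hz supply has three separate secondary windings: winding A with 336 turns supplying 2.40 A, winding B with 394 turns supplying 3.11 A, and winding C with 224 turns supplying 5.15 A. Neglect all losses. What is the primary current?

I_p ≈ 1.30 A

V_A = 120 × 336/2451 = 16.450 V; V_B = 120 × 394/2451 = 19.290 V; V_C = 120 × 224/2451 = 10.967 V.
P_out = V_A I_A + V_B I_B + V_C I_C = 16.450×2.40 + 19.290×3.11 + 10.967×5.15 = 39.481 + 59.992 + 56.480 = 155.95 W.
Ideal ⇒ P_in = P_out, so I_p = P_out/V_p = 155.95/120 = 1.30 A.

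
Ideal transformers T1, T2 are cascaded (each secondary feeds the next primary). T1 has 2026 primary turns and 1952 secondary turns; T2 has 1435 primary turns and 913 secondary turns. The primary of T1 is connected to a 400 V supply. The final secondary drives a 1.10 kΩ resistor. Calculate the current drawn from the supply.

I_supply ≈ 0.137 A

After T1: V = 400.00 × 1952/2026 = 385.39 V.
After T2: V = 385.39 × 913/1435 = 245.20 V.
I_load = 245.20/1100 = 0.22291 A, so P_out = 245.20 × 0.22291 = 54.657 W.
All ideal ⇒ P_in = P_out, so I_supply = 54.657/400 = 0.137 A.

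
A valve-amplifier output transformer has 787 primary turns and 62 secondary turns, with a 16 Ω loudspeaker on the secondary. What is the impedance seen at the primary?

Z_p = (N_p/N_s)² × Z_s = (787/62)² × 16 = 2580 Ω.

Z_p ≈ 2580 Ω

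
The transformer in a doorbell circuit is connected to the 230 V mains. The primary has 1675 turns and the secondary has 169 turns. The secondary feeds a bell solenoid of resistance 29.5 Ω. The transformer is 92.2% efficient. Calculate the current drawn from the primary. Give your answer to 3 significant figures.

I_p ≈ 0.0861 A

V_s = 230 × 169/1675 = 23.206 V.
I_s = V_s/R = 23.206/29.5 = 0.78664 A.
P_out = V_s I_s = 23.206 × 0.78664 = 18.255 W.
P_in = P_out/η = 18.255/0.922 = 19.799 W.
I_p = P_in/V_p = 19.799/230 = 0.0861 A.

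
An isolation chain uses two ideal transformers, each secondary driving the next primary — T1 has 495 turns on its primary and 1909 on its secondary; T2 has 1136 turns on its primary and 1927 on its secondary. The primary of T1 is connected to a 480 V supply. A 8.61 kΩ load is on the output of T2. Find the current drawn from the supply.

After T1: V = 480.00 × 1909/495 = 1851.2 V.
After T2: V = 1851.2 × 1927/1136 = 3140.1 V.
I_load = 3140.1/8610 = 0.36471 A, so P_out = 3140.1 × 0.36471 = 1145.2 W.
All ideal ⇒ P_in = P_out, so I_supply = 1145.2/480 = 2.39 A.

I_supply ≈ 2.39 A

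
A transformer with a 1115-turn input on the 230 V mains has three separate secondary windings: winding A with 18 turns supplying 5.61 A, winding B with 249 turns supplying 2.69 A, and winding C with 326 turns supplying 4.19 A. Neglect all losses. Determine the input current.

V_A = 230 × 18/1115 = 3.7130 V; V_B = 230 × 249/1115 = 51.363 V; V_C = 230 × 326/1115 = 67.247 V.
P_out = V_A I_A + V_B I_B + V_C I_C = 3.7130×5.61 + 51.363×2.69 + 67.247×4.19 = 20.830 + 138.17 + 281.76 = 440.76 W.
Ideal ⇒ P_in = P_out, so I_in = P_out/V_in = 440.76/230 = 1.92 A.

I_in ≈ 1.92 A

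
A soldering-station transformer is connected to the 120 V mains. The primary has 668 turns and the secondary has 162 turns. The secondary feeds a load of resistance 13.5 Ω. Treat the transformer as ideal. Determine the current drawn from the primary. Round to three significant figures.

I_p ≈ 0.523 A

V_s = V_p × N_s/N_p = 120 × 162/668 = 29.102 V.
I_s = V_s/R = 29.102/13.5 = 2.1557 A.
For an ideal transformer I_p N_p = I_s N_s, so I_p = 2.1557 × 162/668 = 0.523 A.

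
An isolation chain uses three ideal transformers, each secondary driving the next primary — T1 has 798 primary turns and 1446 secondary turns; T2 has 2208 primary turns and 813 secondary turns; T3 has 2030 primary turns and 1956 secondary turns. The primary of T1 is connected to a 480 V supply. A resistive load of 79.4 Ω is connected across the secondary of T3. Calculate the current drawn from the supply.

I_supply ≈ 2.50 A

After T1: V = 480.00 × 1446/798 = 869.77 V.
After T2: V = 869.77 × 813/2208 = 320.26 V.
After T3: V = 320.26 × 1956/2030 = 308.58 V.
I_load = 308.58/79.4 = 3.8864 A, so P_out = 308.58 × 3.8864 = 1199.3 W.
All ideal ⇒ P_in = P_out, so I_supply = 1199.3/480 = 2.50 A.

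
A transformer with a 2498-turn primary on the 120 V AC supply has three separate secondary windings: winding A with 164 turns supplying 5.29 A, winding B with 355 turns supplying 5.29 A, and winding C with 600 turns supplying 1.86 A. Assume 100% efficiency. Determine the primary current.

V_A = 120 × 164/2498 = 7.8783 V; V_B = 120 × 355/2498 = 17.054 V; V_C = 120 × 600/2498 = 28.823 V.
P_out = V_A I_A + V_B I_B + V_C I_C = 7.8783×5.29 + 17.054×5.29 + 28.823×1.86 = 41.676 + 90.214 + 53.611 = 185.50 W.
Ideal ⇒ P_in = P_out, so I_p = P_out/V_p = 185.50/120 = 1.55 A.

I_p ≈ 1.55 A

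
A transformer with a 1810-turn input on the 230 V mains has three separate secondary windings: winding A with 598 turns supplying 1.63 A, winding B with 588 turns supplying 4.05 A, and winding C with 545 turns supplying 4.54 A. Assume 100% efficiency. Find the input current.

I_in ≈ 3.22 A

V_A = 230 × 598/1810 = 75.989 V; V_B = 230 × 588/1810 = 74.718 V; V_C = 230 × 545/1810 = 69.254 V.
P_out = V_A I_A + V_B I_B + V_C I_C = 75.989×1.63 + 74.718×4.05 + 69.254×4.54 = 123.86 + 302.61 + 314.41 = 740.88 W.
Ideal ⇒ P_in = P_out, so I_in = P_out/V_in = 740.88/230 = 3.22 A.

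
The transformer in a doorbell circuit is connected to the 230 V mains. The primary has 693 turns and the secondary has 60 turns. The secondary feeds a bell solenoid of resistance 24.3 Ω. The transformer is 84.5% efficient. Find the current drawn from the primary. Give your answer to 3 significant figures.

I_p ≈ 0.0840 A

V_s = 230 × 60/693 = 19.913 V.
I_s = V_s/R = 19.913/24.3 = 0.81948 A.
P_out = V_s I_s = 19.913 × 0.81948 = 16.319 W.
P_in = P_out/η = 16.319/0.845 = 19.312 W.
I_p = P_in/V_p = 19.312/230 = 0.0840 A.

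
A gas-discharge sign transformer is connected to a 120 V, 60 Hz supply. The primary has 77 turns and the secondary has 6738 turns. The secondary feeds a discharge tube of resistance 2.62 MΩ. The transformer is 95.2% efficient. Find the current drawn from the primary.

I_p ≈ 0.368 A

V_s = 120 × 6738/77 = 10501 V.
I_s = V_s/R = 10501/(2.62×10^6) = 0.0040079 A.
P_out = V_s I_s = 10501 × 0.0040079 = 42.086 W.
P_in = P_out/η = 42.086/0.952 = 44.208 W.
I_p = P_in/V_p = 44.208/120 = 0.368 A.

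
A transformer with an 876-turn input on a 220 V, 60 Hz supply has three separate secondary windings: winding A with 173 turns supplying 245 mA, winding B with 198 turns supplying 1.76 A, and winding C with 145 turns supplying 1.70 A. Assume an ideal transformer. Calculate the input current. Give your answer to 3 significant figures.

V_A = 220 × 173/876 = 43.447 V; V_B = 220 × 198/876 = 49.726 V; V_C = 220 × 145/876 = 36.416 V.
P_out = V_A I_A + V_B I_B + V_C I_C = 43.447×0.245 + 49.726×1.76 + 36.416×1.70 = 10.645 + 87.518 + 61.906 = 160.07 W.
Ideal ⇒ P_in = P_out, so I_in = P_out/V_in = 160.07/220 = 0.728 A.

I_in ≈ 0.728 A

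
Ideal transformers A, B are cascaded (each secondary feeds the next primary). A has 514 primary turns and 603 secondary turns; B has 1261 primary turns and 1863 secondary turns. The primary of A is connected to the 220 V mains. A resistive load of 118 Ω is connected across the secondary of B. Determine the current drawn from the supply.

I_supply ≈ 5.60 A

Secondary of A: V = 220.00 × 603/514 = 258.09 V.
Secondary of B: V = 258.09 × 1863/1261 = 381.31 V.
I_load = 381.31/118 = 3.2314 A, so P_out = 381.31 × 3.2314 = 1232.2 W.
All ideal ⇒ P_in = P_out, so I_supply = 1232.2/220 = 5.60 A.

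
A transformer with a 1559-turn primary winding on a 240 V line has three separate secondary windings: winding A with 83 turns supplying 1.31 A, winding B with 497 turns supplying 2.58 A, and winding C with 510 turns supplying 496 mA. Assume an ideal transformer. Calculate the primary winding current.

V_A = 240 × 83/1559 = 12.777 V; V_B = 240 × 497/1559 = 76.511 V; V_C = 240 × 510/1559 = 78.512 V.
P_out = V_A I_A + V_B I_B + V_C I_C = 12.777×1.31 + 76.511×2.58 + 78.512×0.496 = 16.738 + 197.40 + 38.942 = 253.08 W.
Ideal ⇒ P_in = P_out, so I_p = P_out/V_p = 253.08/240 = 1.05 A.

I_p ≈ 1.05 A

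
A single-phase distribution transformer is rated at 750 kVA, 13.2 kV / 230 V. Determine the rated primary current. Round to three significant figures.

I_p = S/V_p = 750000/13200 = 56.8 A.

I_p ≈ 56.8 A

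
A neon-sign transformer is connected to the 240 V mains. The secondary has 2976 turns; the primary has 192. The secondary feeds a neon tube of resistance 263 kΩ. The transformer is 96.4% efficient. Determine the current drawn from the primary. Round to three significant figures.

V_s = 240 × 2976/192 = 3720.0 V.
I_s = V_s/R = 3720.0/263000 = 0.014144 A.
P_out = V_s I_s = 3720.0 × 0.014144 = 52.617 W.
P_in = P_out/η = 52.617/0.964 = 54.582 W.
I_p = P_in/V_p = 54.582/240 = 0.227 A.

I_p ≈ 0.227 A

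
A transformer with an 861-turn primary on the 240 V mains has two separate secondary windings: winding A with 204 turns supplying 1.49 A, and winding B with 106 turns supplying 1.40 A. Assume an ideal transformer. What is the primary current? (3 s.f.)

V_A = 240 × 204/861 = 56.864 V; V_B = 240 × 106/861 = 29.547 V.
P_out = V_A I_A + V_B I_B = 56.864×1.49 + 29.547×1.40 = 84.728 + 41.366 = 126.09 W.
Ideal ⇒ P_in = P_out, so I_p = P_out/V_p = 126.09/240 = 0.525 A.

I_p ≈ 0.525 A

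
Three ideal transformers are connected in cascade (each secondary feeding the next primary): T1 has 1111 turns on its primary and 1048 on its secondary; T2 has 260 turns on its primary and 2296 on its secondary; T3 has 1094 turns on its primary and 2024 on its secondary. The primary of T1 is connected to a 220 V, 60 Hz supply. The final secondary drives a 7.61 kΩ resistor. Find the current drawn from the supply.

After T1: V = 220.00 × 1048/1111 = 207.52 V.
After T2: V = 207.52 × 2296/260 = 1832.6 V.
After T3: V = 1832.6 × 2024/1094 = 3390.5 V.
I_load = 3390.5/7610 = 0.44553 A, so P_out = 3390.5 × 0.44553 = 1510.6 W.
All ideal ⇒ P_in = P_out, so I_supply = 1510.6/220 = 6.87 A.

I_supply ≈ 6.87 A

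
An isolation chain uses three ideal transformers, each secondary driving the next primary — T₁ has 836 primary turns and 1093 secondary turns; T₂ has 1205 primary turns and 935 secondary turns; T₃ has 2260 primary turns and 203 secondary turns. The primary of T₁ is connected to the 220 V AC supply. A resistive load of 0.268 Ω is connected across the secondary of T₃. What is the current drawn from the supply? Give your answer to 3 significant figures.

Secondary of T₁: V = 220.00 × 1093/836 = 287.63 V.
Secondary of T₂: V = 287.63 × 935/1205 = 223.18 V.
Secondary of T₃: V = 223.18 × 203/2260 = 20.047 V.
I_load = 20.047/0.268 = 74.802 A, so P_out = 20.047 × 74.802 = 1499.6 W.
All ideal ⇒ P_in = P_out, so I_supply = 1499.6/220 = 6.82 A.

I_supply ≈ 6.82 A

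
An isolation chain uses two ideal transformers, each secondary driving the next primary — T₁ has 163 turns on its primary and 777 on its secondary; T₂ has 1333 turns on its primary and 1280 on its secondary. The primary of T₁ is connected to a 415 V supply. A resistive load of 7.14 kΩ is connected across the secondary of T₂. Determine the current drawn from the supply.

After T₁: V = 415.00 × 777/163 = 1978.3 V.
After T₂: V = 1978.3 × 1280/1333 = 1899.6 V.
I_load = 1899.6/7140 = 0.26605 A, so P_out = 1899.6 × 0.26605 = 505.39 W.
All ideal ⇒ P_in = P_out, so I_supply = 505.39/415 = 1.22 A.

I_supply ≈ 1.22 A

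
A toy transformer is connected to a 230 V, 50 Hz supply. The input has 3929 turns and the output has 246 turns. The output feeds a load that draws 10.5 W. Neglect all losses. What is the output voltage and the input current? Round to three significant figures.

V_out = V_in × N_out/N_in = 230 × 246/3929 = 14.401 V.
I_out = P/V_out = 10.5/14.401 = 0.72914 A.
I_in = I_out × N_out/N_in = 0.72914 × 246/3929 = 0.0457 A.

V_out ≈ 14.4 V, I_in ≈ 0.0457 A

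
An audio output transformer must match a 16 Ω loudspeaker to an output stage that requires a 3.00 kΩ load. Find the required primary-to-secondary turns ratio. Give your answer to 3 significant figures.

Z_p/Z_s = (N_p/N_s)², so N_p/N_s = √(3000/16) = √188 = 13.7.

N_p/N_s ≈ 13.7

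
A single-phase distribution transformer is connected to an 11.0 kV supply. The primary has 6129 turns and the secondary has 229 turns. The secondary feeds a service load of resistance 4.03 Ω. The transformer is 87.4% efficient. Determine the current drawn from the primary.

I_p ≈ 4.36 A

V_s = 11000 × 229/6129 = 411.00 V.
I_s = V_s/R = 411.00/4.03 = 101.98 A.
P_out = V_s I_s = 411.00 × 101.98 = 41915 W.
P_in = P_out/η = 41915/0.874 = 47958 W.
I_p = P_in/V_p = 47958/11000 = 4.36 A.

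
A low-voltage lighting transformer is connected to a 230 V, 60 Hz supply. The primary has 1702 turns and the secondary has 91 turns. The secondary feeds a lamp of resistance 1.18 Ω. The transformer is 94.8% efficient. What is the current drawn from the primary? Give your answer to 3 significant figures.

I_p ≈ 0.588 A

V_s = 230 × 91/1702 = 12.297 V.
I_s = V_s/R = 12.297/1.18 = 10.421 A.
P_out = V_s I_s = 12.297 × 10.421 = 128.16 W.
P_in = P_out/η = 128.16/0.948 = 135.19 W.
I_p = P_in/V_p = 135.19/230 = 0.588 A.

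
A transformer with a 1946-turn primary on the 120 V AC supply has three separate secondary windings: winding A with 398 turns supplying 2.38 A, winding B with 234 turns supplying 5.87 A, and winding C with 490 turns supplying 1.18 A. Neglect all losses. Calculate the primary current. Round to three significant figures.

I_p ≈ 1.49 A

V_A = 120 × 398/1946 = 24.543 V; V_B = 120 × 234/1946 = 14.430 V; V_C = 120 × 490/1946 = 30.216 V.
P_out = V_A I_A + V_B I_B + V_C I_C = 24.543×2.38 + 14.430×5.87 + 30.216×1.18 = 58.412 + 84.702 + 35.655 = 178.77 W.
Ideal ⇒ P_in = P_out, so I_p = P_out/V_p = 178.77/120 = 1.49 A.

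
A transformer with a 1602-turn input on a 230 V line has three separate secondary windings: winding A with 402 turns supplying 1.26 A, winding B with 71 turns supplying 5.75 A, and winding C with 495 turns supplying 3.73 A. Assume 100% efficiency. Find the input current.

V_A = 230 × 402/1602 = 57.715 V; V_B = 230 × 71/1602 = 10.194 V; V_C = 230 × 495/1602 = 71.067 V.
P_out = V_A I_A + V_B I_B + V_C I_C = 57.715×1.26 + 10.194×5.75 + 71.067×3.73 = 72.721 + 58.613 + 265.08 = 396.42 W.
Ideal ⇒ P_in = P_out, so I_in = P_out/V_in = 396.42/230 = 1.72 A.

I_in ≈ 1.72 A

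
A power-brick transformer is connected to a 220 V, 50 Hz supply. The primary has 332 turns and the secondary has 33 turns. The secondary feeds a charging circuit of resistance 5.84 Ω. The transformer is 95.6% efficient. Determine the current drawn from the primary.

V_s = 220 × 33/332 = 21.867 V.
I_s = V_s/R = 21.867/5.84 = 3.7444 A.
P_out = V_s I_s = 21.867 × 3.7444 = 81.881 W.
P_in = P_out/η = 81.881/0.956 = 85.650 W.
I_p = P_in/V_p = 85.650/220 = 0.389 A.

I_p ≈ 0.389 A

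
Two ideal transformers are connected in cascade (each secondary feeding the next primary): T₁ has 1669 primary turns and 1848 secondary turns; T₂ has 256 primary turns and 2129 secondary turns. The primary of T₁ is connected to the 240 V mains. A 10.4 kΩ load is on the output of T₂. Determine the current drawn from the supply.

I_supply ≈ 1.96 A

After T₁: V = 240.00 × 1848/1669 = 265.74 V.
After T₂: V = 265.74 × 2129/256 = 2210.0 V.
I_load = 2210.0/10400 = 0.21250 A, so P_out = 2210.0 × 0.21250 = 469.63 W.
All ideal ⇒ P_in = P_out, so I_supply = 469.63/240 = 1.96 A.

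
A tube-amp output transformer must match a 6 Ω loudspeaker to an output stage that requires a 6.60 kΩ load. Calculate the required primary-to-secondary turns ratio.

Z_p/Z_s = (N_p/N_s)², so N_p/N_s = √(6600/6) = √1100 = 33.2.

N_p/N_s ≈ 33.2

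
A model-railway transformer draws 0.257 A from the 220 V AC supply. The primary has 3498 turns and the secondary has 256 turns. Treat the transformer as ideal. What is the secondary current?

I_s/I_p = N_p/N_s, so I_s = 0.257 × 3498/256 = 3.51 A.

I_s ≈ 3.51 A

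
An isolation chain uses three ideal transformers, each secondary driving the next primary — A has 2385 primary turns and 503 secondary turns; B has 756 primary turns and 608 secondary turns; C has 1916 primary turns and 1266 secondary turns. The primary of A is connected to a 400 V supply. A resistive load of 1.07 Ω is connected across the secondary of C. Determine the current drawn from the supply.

Secondary of A: V = 400.00 × 503/2385 = 84.361 V.
Secondary of B: V = 84.361 × 608/756 = 67.846 V.
Secondary of C: V = 67.846 × 1266/1916 = 44.829 V.
I_load = 44.829/1.07 = 41.896 A, so P_out = 44.829 × 41.896 = 1878.2 W.
All ideal ⇒ P_in = P_out, so I_supply = 1878.2/400 = 4.70 A.

I_supply ≈ 4.70 A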